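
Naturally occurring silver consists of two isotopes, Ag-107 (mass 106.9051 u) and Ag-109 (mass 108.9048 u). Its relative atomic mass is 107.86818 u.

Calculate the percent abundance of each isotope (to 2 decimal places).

Writing the weighted mean with unknown fraction x of Ag-107:
106.9051·x + 108.9048·(1 − x) = 107.86818
(106.9051 − 108.9048)·x = 107.86818 − 108.9048
x = -1.03662 / -1.9997 = 0.51839 → 51.84% Ag-107, 48.16% Ag-109.

Ag-107: 51.84%, Ag-109: 48.16%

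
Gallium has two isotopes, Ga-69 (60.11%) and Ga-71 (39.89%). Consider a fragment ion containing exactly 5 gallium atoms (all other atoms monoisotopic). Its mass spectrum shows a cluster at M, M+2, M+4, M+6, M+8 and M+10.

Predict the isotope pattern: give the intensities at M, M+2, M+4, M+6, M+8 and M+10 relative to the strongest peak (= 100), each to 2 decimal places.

22.71 : 75.34 : 100.00 : 66.36 : 22.02 : 2.92

Expanding (0.6011 + 0.3989)^5:
P(M) = 0.6011^5 = 0.078475
P(M+2) = 5 × 0.6011^4 × 0.3989^1 = 0.260388
P(M+4) = 10 × 0.6011^3 × 0.3989^2 = 0.345596
P(M+6) = 10 × 0.6011^2 × 0.3989^3 = 0.229343
P(M+8) = 5 × 0.6011^1 × 0.3989^4 = 0.076098
P(M+10) = 0.3989^5 = 0.010100
The M+4 peak is largest (0.345596); scaling to 100 gives 22.71 : 75.34 : 100.00 : 66.36 : 22.02 : 2.92.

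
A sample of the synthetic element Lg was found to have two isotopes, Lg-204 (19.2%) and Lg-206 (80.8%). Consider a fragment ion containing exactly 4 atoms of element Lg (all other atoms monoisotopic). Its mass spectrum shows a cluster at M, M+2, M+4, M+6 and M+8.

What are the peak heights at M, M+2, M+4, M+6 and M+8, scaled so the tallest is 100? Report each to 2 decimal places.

0.32 : 5.37 : 33.88 : 95.05 : 100.00

Each Lg atom is independently Lg-204 (p = 0.192) or Lg-206 (q = 0.808); the cluster is the binomial expansion (p + q)^4.
P(M) = 0.192^4 = 0.001359
P(M+2) = 4 × 0.192^3 × 0.808^1 = 0.022876
P(M+4) = 6 × 0.192^2 × 0.808^2 = 0.144403
P(M+6) = 4 × 0.192^1 × 0.808^3 = 0.405131
P(M+8) = 0.808^4 = 0.426231
The M+8 peak is largest (0.426231); scaling to 100 gives 0.32 : 5.37 : 33.88 : 95.05 : 100.00.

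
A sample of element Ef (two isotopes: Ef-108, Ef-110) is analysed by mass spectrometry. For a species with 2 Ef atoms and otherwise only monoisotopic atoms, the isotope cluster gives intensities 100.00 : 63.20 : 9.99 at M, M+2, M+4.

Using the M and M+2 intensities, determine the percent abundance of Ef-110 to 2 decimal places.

Let p = fractional abundance of Ef-108. I(M+2)/I(M) = [C(2,1)·p^1·(1−p)] / p^2 = 2·(1−p)/p = 63.20/100.00 = 0.6320
(1−p)/p = 0.6320/2 = 0.3160  ⇒  p = 1/(1 + 0.3160) = 0.7599
Ef-108: 75.99%, Ef-110: 24.01%.

24.01%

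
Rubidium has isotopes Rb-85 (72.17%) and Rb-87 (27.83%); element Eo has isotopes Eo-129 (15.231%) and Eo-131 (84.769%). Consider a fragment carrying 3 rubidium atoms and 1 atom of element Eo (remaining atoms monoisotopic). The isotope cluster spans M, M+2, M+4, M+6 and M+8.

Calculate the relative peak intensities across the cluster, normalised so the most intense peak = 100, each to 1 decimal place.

Rubidium pattern (n=3): 0.37589809 : 0.43485841 : 0.16768892 : 0.02155458
Element Eo pattern (n=1): 0.15231 : 0.84769
Convolve the two distributions (both contribute in 2-u steps):
  M: 0.37589809×0.15231 = 0.057253
  M+2: 0.37589809×0.84769 + 0.43485841×0.15231 = 0.384878
  M+4: 0.43485841×0.84769 + 0.16768892×0.15231 = 0.394166
  M+6: 0.16768892×0.84769 + 0.02155458×0.15231 = 0.145431
  M+8: 0.02155458×0.84769 = 0.018272
Scale to base peak (0.394166) = 100: 14.5 : 97.6 : 100.0 : 36.9 : 4.6

14.5 : 97.6 : 100.0 : 36.9 : 4.6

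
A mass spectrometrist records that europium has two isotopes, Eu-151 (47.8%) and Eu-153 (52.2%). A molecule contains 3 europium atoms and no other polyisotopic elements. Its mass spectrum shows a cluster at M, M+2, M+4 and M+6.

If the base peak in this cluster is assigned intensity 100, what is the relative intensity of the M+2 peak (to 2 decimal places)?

Term probabilities: M 0.1092, M+2 0.3578, M+4 0.3907, M+6 0.1422. Base peak = M+4.
P(M+4) = C(3,2) × 0.478^1 × 0.522^2 = 3 × 0.4780 × 0.272484 = 0.390742 (base)
P(M+2) = C(3,1) × 0.478^2 × 0.522^1 = 3 × 0.228484 × 0.5220 = 0.357806
Relative intensity = 0.357806 / 0.390742 × 100 = 91.57

91.57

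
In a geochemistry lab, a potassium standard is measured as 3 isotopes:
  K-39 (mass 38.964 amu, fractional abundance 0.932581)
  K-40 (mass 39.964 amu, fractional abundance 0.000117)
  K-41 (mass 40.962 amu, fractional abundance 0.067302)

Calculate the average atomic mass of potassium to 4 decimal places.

39.0986 amu

The abundance-weighted mean is 0.932581 × 38.964 + 0.000117 × 39.964 + 0.067302 × 40.962
= 36.33709 + 0.00468 + 2.75682 = 39.09859 amu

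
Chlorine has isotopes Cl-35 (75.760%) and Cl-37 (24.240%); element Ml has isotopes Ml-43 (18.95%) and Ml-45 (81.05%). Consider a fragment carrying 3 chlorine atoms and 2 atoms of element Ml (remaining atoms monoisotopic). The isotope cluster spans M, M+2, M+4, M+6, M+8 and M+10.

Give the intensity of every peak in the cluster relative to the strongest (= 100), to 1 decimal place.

Chlorine pattern (n=3): 0.4348304 : 0.41738208 : 0.13354464 : 0.01424288
Element Ml pattern (n=2): 0.03591025 : 0.3071795 : 0.65691025
Convolve the two distributions (both contribute in 2-u steps):
  M: 0.4348304×0.03591025 = 0.015615
  M+2: 0.4348304×0.3071795 + 0.41738208×0.03591025 = 0.148559
  M+4: 0.4348304×0.65691025 + 0.41738208×0.3071795 + 0.13354464×0.03591025 = 0.418651
  M+6: 0.41738208×0.65691025 + 0.13354464×0.3071795 + 0.01424288×0.03591025 = 0.315716
  M+8: 0.13354464×0.65691025 + 0.01424288×0.3071795 = 0.092102
  M+10: 0.01424288×0.65691025 = 0.009356
Scale to base peak (0.418651) = 100: 3.7 : 35.5 : 100.0 : 75.4 : 22.0 : 2.2

3.7 : 35.5 : 100.0 : 75.4 : 22.0 : 2.2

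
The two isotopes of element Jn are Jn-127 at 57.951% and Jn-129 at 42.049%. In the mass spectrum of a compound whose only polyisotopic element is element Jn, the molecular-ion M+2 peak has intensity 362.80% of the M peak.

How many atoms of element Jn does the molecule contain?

The M+2/M ratio from n Jn atoms is n · q/p = n · 0.42049/0.57951.
n = 3.6280 × 0.57951/0.42049 = 5.00 ≈ 5

5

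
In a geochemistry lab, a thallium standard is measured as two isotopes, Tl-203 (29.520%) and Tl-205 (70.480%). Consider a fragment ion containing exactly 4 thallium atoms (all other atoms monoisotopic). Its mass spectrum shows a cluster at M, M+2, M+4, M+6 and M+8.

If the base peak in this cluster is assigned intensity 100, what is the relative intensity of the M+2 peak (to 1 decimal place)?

17.5

(0.29520 + 0.70480)^4 gives M 0.0076, M+2 0.0725, M+4 0.2597, M+6 0.4134, M+8 0.2468; the largest is M+6.
P(M+6) = C(4,3) × 0.29520^1 × 0.70480^3 = 4 × 0.2952 × 0.35010449 = 0.413403 (base)
P(M+2) = C(4,1) × 0.29520^3 × 0.70480^1 = 4 × 0.02572463 × 0.7048 = 0.072523
Relative intensity = 0.072523 / 0.413403 × 100 = 17.5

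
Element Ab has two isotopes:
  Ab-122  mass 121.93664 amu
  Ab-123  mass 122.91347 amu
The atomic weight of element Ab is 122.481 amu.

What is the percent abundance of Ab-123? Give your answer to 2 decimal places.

Let x be the fractional abundance of Ab-122; then Ab-123 has abundance 1 − x.
121.93664·x + 122.91347·(1 − x) = 122.481
(121.93664 − 122.91347)·x = 122.481 − 122.91347
x = -0.43247 / -0.97683 = 0.44273 → 44.27% Ab-122, 55.73% Ab-123.

55.73%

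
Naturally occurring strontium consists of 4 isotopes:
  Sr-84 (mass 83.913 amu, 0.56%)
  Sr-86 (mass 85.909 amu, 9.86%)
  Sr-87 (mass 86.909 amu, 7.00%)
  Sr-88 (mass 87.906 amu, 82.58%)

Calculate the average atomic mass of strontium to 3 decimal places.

87.617 amu

The abundance-weighted mean is 0.0056 × 83.913 + 0.0986 × 85.909 + 0.0700 × 86.909 + 0.8258 × 87.906
= 0.4699 + 8.4706 + 6.0836 + 72.5928 = 87.6169 amu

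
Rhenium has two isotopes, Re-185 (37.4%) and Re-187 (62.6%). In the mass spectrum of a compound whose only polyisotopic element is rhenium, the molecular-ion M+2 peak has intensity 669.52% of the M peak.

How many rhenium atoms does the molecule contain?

4

With n Re atoms, P(M+2)/P(M) = C(n,1)·p^(n−1)q / p^n = n·q/p = n · 0.626/0.374.
n = 6.6952 × 0.374/0.626 = 4.00 ≈ 4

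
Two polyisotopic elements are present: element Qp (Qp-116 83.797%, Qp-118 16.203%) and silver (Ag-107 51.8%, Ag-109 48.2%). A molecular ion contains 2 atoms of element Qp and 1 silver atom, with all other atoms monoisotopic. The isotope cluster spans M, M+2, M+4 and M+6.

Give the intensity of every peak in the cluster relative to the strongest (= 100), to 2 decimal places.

75.92 : 100.00 : 30.16 : 2.64

Element Qp pattern (n=2): 0.70219372 : 0.27155256 : 0.02625372
Silver pattern (n=1): 0.5180 : 0.4820
Convolve the two distributions (both contribute in 2-u steps):
  M: 0.70219372×0.5180 = 0.363736
  M+2: 0.70219372×0.4820 + 0.27155256×0.5180 = 0.479122
  M+4: 0.27155256×0.4820 + 0.02625372×0.5180 = 0.144488
  M+6: 0.02625372×0.4820 = 0.012654
Scale to base peak (0.479122) = 100: 75.92 : 100.00 : 30.16 : 2.64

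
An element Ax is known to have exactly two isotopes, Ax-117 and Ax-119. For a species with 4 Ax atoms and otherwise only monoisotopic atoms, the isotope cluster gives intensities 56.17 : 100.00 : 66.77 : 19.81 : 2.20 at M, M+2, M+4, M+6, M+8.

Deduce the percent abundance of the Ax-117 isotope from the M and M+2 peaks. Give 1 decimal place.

Let p = fractional abundance of Ax-117. I(M+2)/I(M) = [C(4,1)·p^3·(1−p)] / p^4 = 4·(1−p)/p = 100.00/56.17 = 1.7803
(1−p)/p = 1.7803/4 = 0.4451  ⇒  p = 1/(1 + 0.4451) = 0.6920
Ax-117: 69.2%, Ax-119: 30.8%.

69.2%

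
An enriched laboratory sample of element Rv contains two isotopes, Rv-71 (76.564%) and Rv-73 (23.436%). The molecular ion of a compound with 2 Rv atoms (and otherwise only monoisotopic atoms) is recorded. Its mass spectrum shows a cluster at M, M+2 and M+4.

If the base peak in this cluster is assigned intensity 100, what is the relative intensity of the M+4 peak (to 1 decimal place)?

Term probabilities: M 0.5862, M+2 0.3589, M+4 0.0549. Base peak = M.
P(M) = C(2,0) × 0.76564^2 × 0.23436^0 = 1 × 0.58620461 × 1.0000 = 0.586205 (base)
P(M+4) = C(2,2) × 0.76564^0 × 0.23436^2 = 1 × 1.0000 × 0.05492461 = 0.054925
Relative intensity = 0.054925 / 0.586205 × 100 = 9.4

9.4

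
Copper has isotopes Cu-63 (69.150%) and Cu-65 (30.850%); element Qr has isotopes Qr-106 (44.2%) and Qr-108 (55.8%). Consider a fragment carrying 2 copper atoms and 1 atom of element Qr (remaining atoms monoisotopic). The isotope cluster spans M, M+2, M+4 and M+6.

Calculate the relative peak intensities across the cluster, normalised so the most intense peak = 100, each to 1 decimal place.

Copper pattern (n=2): 0.47817225 : 0.4266555 : 0.09517225
Element Qr pattern (n=1): 0.4420 : 0.5580
Convolve the two distributions (both contribute in 2-u steps):
  M: 0.47817225×0.4420 = 0.211352
  M+2: 0.47817225×0.5580 + 0.4266555×0.4420 = 0.455402
  M+4: 0.4266555×0.5580 + 0.09517225×0.4420 = 0.280140
  M+6: 0.09517225×0.5580 = 0.053106
Scale to base peak (0.455402) = 100: 46.4 : 100.0 : 61.5 : 11.7

46.4 : 100.0 : 61.5 : 11.7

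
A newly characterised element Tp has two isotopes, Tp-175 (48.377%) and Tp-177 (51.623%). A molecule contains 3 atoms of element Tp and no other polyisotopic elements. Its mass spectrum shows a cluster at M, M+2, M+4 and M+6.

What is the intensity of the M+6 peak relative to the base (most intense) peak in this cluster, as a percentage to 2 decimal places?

(0.48377 + 0.51623)^3 gives M 0.1132, M+2 0.3624, M+4 0.3868, M+6 0.1376; the largest is M+4.
P(M+4) = C(3,2) × 0.48377^1 × 0.51623^2 = 3 × 0.48377 × 0.26649341 = 0.386765 (base)
P(M+6) = C(3,3) × 0.48377^0 × 0.51623^3 = 1 × 1.0000 × 0.13757189 = 0.137572
Relative intensity = 0.137572 / 0.386765 × 100 = 35.57

35.57%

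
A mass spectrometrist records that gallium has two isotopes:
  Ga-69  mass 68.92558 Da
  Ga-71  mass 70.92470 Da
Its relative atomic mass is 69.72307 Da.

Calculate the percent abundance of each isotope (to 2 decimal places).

Ga-69: 60.11%, Ga-71: 39.89%

Writing the weighted mean with unknown fraction x of Ga-69:
68.92558·x + 70.92470·(1 − x) = 69.72307
(68.92558 − 70.92470)·x = 69.72307 − 70.92470
x = -1.20163 / -1.99912 = 0.60108 → 60.11% Ga-69, 39.89% Ga-71.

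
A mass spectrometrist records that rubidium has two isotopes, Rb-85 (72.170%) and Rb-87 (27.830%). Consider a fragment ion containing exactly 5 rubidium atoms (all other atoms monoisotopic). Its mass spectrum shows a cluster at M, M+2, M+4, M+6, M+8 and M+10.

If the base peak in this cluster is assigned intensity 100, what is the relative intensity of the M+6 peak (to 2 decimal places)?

29.74

Binomial terms of (0.72170 + 0.27830)^5: M 0.1958, M+2 0.3775, M+4 0.2911, M+6 0.1123, M+8 0.0216, M+10 0.0017 → M+2 is the base peak.
P(M+2) = C(5,1) × 0.72170^4 × 0.27830^1 = 5 × 0.27128565 × 0.2783 = 0.377494 (base)
P(M+6) = C(5,3) × 0.72170^2 × 0.27830^3 = 10 × 0.52085089 × 0.02155458 = 0.112267
Relative intensity = 0.112267 / 0.377494 × 100 = 29.74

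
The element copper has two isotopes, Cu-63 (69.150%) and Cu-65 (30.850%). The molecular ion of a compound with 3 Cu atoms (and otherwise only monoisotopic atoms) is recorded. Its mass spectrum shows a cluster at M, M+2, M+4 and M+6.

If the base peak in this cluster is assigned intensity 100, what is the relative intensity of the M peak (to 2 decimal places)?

Binomial terms of (0.69150 + 0.30850)^3: M 0.3307, M+2 0.4425, M+4 0.1974, M+6 0.0294 → M+2 is the base peak.
P(M+2) = C(3,1) × 0.69150^2 × 0.30850^1 = 3 × 0.47817225 × 0.3085 = 0.442548 (base)
P(M) = C(3,0) × 0.69150^3 × 0.30850^0 = 1 × 0.33065611 × 1.0000 = 0.330656
Relative intensity = 0.330656 / 0.442548 × 100 = 74.72

74.72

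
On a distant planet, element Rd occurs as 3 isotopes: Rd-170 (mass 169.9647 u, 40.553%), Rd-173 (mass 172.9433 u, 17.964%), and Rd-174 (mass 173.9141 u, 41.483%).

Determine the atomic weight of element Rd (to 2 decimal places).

Weight each isotope mass by its fractional abundance: 0.40553 × 169.9647 + 0.17964 × 172.9433 + 0.41483 × 173.9141
= 68.92578 + 31.06753 + 72.14479 = 172.13810 u

172.14 u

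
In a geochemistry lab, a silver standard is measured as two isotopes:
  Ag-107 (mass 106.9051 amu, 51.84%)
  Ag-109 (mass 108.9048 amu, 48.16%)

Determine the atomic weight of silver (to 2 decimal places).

Weight each isotope mass by its fractional abundance: 0.5184 × 106.9051 + 0.4816 × 108.9048
= 55.41960 + 52.44855 = 107.86815 amu

107.87 amu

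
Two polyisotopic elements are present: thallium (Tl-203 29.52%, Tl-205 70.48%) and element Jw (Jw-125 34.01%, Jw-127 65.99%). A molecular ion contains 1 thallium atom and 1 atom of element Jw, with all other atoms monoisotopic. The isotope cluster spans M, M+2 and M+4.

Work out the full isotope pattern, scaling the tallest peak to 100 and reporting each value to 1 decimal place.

21.6 : 93.4 : 100.0

Thallium pattern (n=1): 0.2952 : 0.7048
Element Jw pattern (n=1): 0.3401 : 0.6599
Convolve the two distributions (both contribute in 2-u steps):
  M: 0.2952×0.3401 = 0.100398
  M+2: 0.2952×0.6599 + 0.7048×0.3401 = 0.434505
  M+4: 0.7048×0.6599 = 0.465098
Scale to base peak (0.465098) = 100: 21.6 : 93.4 : 100.0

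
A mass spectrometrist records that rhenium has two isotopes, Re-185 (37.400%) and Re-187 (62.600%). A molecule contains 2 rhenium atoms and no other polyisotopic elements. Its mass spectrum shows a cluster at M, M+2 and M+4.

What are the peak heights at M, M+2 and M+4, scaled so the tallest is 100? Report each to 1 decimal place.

The 2 Re atoms are independent, so intensities follow the terms of (0.37400 + 0.62600)^2.
P(M) = 0.37400^2 = 0.139876
P(M+2) = 2 × 0.37400^1 × 0.62600^1 = 0.468248
P(M+4) = 0.62600^2 = 0.391876
The M+2 peak is largest (0.468248); scaling to 100 gives 29.9 : 100.0 : 83.7.

29.9 : 100.0 : 83.7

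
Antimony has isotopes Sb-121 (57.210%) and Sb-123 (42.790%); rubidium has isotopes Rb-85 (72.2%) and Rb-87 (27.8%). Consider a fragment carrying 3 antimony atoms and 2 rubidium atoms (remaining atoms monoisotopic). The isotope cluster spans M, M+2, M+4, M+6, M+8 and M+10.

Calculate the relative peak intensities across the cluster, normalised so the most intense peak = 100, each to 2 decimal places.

28.13 : 84.79 : 100.00 : 57.49 : 16.07 : 1.75

Antimony pattern (n=3): 0.18724742 : 0.42015297 : 0.3142518 : 0.07834781
Rubidium pattern (n=2): 0.521284 : 0.401432 : 0.077284
Convolve the two distributions (both contribute in 2-u steps):
  M: 0.18724742×0.521284 = 0.097609
  M+2: 0.18724742×0.401432 + 0.42015297×0.521284 = 0.294186
  M+4: 0.18724742×0.077284 + 0.42015297×0.401432 + 0.3142518×0.521284 = 0.346949
  M+6: 0.42015297×0.077284 + 0.3142518×0.401432 + 0.07834781×0.521284 = 0.199463
  M+8: 0.3142518×0.077284 + 0.07834781×0.401432 = 0.055738
  M+10: 0.07834781×0.077284 = 0.006055
Scale to base peak (0.346949) = 100: 28.13 : 84.79 : 100.00 : 57.49 : 16.07 : 1.75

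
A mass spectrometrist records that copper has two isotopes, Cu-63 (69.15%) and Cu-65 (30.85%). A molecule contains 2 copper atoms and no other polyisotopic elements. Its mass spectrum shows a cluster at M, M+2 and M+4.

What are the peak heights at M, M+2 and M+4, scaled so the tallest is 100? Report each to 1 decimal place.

Each Cu atom is independently Cu-63 (p = 0.6915) or Cu-65 (q = 0.3085); the cluster is the binomial expansion (p + q)^2.
P(M) = 0.6915^2 = 0.478172
P(M+2) = 2 × 0.6915^1 × 0.3085^1 = 0.426656
P(M+4) = 0.3085^2 = 0.095172
The M peak is largest (0.478172); scaling to 100 gives 100.0 : 89.2 : 19.9.

100.0 : 89.2 : 19.9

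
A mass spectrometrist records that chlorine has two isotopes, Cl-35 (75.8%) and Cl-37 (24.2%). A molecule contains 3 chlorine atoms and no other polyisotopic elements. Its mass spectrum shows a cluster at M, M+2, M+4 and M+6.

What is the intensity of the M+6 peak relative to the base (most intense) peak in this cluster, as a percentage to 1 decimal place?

3.3%

Binomial terms of (0.758 + 0.242)^3: M 0.4355, M+2 0.4171, M+4 0.1332, M+6 0.0142 → M is the base peak.
P(M) = C(3,0) × 0.758^3 × 0.242^0 = 1 × 0.43551951 × 1.0000 = 0.435520 (base)
P(M+6) = C(3,3) × 0.758^0 × 0.242^3 = 1 × 1.0000 × 0.01417249 = 0.014172
Relative intensity = 0.014172 / 0.435520 × 100 = 3.3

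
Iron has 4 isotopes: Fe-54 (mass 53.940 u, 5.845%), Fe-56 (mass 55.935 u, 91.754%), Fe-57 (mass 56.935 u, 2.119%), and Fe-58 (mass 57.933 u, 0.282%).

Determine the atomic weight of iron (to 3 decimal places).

Average mass = Σ (abundance × isotope mass) = 0.05845 × 53.940 + 0.91754 × 55.935 + 0.02119 × 56.935 + 0.00282 × 57.933
= 3.1528 + 51.3226 + 1.2065 + 0.1634 = 55.8453 u

55.845 u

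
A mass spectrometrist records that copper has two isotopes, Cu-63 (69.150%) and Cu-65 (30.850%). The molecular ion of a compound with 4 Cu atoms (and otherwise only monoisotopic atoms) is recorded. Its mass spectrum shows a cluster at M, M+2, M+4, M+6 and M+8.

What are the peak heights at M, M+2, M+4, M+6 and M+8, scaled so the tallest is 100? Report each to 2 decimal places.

Each Cu atom is independently Cu-63 (p = 0.69150) or Cu-65 (q = 0.30850); the cluster is the binomial expansion (p + q)^4.
P(M) = 0.69150^4 = 0.228649
P(M+2) = 4 × 0.69150^3 × 0.30850^1 = 0.408030
P(M+4) = 6 × 0.69150^2 × 0.30850^2 = 0.273052
P(M+6) = 4 × 0.69150^1 × 0.30850^3 = 0.081212
P(M+8) = 0.30850^4 = 0.009058
The M+2 peak is largest (0.408030); scaling to 100 gives 56.04 : 100.00 : 66.92 : 19.90 : 2.22.

56.04 : 100.00 : 66.92 : 19.90 : 2.22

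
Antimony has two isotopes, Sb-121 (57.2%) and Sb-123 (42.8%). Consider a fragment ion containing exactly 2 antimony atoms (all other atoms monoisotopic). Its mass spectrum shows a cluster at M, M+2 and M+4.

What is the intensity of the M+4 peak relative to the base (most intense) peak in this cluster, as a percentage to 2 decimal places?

37.41%

Binomial terms of (0.572 + 0.428)^2: M 0.3272, M+2 0.4896, M+4 0.1832 → M+2 is the base peak.
P(M+2) = C(2,1) × 0.572^1 × 0.428^1 = 2 × 0.5720 × 0.4280 = 0.489632 (base)
P(M+4) = C(2,2) × 0.572^0 × 0.428^2 = 1 × 1.0000 × 0.183184 = 0.183184
Relative intensity = 0.183184 / 0.489632 × 100 = 37.41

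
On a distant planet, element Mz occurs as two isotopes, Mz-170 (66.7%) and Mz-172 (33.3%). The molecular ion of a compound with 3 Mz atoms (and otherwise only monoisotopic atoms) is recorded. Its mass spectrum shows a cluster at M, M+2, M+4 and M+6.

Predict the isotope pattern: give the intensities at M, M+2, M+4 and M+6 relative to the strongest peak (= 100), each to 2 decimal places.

Each Mz atom is independently Mz-170 (p = 0.667) or Mz-172 (q = 0.333); the cluster is the binomial expansion (p + q)^3.
P(M) = 0.667^3 = 0.296741
P(M+2) = 3 × 0.667^2 × 0.333^1 = 0.444444
P(M+4) = 3 × 0.667^1 × 0.333^2 = 0.221889
P(M+6) = 0.333^3 = 0.036926
The M+2 peak is largest (0.444444); scaling to 100 gives 66.77 : 100.00 : 49.93 : 8.31.

66.77 : 100.00 : 49.93 : 8.31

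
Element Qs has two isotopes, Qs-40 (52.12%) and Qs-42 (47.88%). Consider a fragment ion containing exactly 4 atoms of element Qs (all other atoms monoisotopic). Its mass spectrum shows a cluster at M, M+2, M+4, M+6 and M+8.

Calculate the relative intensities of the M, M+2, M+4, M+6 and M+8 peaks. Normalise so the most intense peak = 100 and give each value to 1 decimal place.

19.7 : 72.6 : 100.0 : 61.2 : 14.1

Expanding (0.5212 + 0.4788)^4:
P(M) = 0.5212^4 = 0.073793
P(M+2) = 4 × 0.5212^3 × 0.4788^1 = 0.271161
P(M+4) = 6 × 0.5212^2 × 0.4788^2 = 0.373653
P(M+6) = 4 × 0.5212^1 × 0.4788^3 = 0.228837
P(M+8) = 0.4788^4 = 0.052555
The M+4 peak is largest (0.373653); scaling to 100 gives 19.7 : 72.6 : 100.0 : 61.2 : 14.1.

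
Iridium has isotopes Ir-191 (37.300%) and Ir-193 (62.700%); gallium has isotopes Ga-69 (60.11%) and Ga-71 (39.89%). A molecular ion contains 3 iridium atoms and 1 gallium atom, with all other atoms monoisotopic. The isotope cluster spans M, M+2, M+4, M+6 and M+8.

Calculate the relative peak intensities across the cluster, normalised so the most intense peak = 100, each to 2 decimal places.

Iridium pattern (n=3): 0.05189512 : 0.26170165 : 0.43991135 : 0.24649188
Gallium pattern (n=1): 0.6011 : 0.3989
Convolve the two distributions (both contribute in 2-u steps):
  M: 0.05189512×0.6011 = 0.031194
  M+2: 0.05189512×0.3989 + 0.26170165×0.6011 = 0.178010
  M+4: 0.26170165×0.3989 + 0.43991135×0.6011 = 0.368824
  M+6: 0.43991135×0.3989 + 0.24649188×0.6011 = 0.323647
  M+8: 0.24649188×0.3989 = 0.098326
Scale to base peak (0.368824) = 100: 8.46 : 48.26 : 100.00 : 87.75 : 26.66

8.46 : 48.26 : 100.00 : 87.75 : 26.66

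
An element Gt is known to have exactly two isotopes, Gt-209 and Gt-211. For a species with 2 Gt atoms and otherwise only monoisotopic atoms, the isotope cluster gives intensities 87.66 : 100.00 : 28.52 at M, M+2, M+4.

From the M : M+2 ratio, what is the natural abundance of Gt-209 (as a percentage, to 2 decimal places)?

63.68%

Write p for the Gt-209 fraction. I(M+2)/I(M) = [C(2,1)·p^1·(1−p)] / p^2 = 2·(1−p)/p = 100.00/87.66 = 1.1408
(1−p)/p = 1.1408/2 = 0.5704  ⇒  p = 1/(1 + 0.5704) = 0.6368
Gt-209: 63.68%, Gt-211: 36.32%.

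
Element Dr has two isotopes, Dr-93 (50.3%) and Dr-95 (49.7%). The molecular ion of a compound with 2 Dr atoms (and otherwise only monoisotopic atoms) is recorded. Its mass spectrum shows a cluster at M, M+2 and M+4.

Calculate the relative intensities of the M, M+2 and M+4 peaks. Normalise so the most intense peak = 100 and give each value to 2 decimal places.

50.60 : 100.00 : 49.40

Expanding (0.503 + 0.497)^2:
P(M) = 0.503^2 = 0.253009
P(M+2) = 2 × 0.503^1 × 0.497^1 = 0.499982
P(M+4) = 0.497^2 = 0.247009
The M+2 peak is largest (0.499982); scaling to 100 gives 50.60 : 100.00 : 49.40.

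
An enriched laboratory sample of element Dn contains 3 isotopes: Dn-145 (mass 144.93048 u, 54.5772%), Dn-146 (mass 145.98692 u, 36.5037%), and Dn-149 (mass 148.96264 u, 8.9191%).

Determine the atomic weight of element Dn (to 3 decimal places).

Weight each isotope mass by its fractional abundance: 0.545772 × 144.93048 + 0.365037 × 145.98692 + 0.089191 × 148.96264
= 79.098998 + 53.290627 + 13.286127 = 145.675752 u

145.676 u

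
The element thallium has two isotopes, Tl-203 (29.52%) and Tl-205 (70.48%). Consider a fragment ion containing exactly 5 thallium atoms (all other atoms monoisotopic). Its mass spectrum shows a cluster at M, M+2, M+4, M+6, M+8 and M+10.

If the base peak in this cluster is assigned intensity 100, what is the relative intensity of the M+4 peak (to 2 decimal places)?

35.09

Binomial terms of (0.2952 + 0.7048)^5: M 0.0022, M+2 0.0268, M+4 0.1278, M+6 0.3051, M+8 0.3642, M+10 0.1739 → M+8 is the base peak.
P(M+8) = C(5,4) × 0.2952^1 × 0.7048^4 = 5 × 0.2952 × 0.24675365 = 0.364208 (base)
P(M+4) = C(5,2) × 0.2952^3 × 0.7048^2 = 10 × 0.02572463 × 0.49674304 = 0.127785
Relative intensity = 0.127785 / 0.364208 × 100 = 35.09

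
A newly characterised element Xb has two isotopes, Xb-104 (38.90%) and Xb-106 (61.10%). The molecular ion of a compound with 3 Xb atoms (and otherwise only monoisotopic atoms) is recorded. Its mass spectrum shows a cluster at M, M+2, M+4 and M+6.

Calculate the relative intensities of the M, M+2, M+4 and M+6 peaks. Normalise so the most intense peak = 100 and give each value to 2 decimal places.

Expanding (0.3890 + 0.6110)^3:
P(M) = 0.3890^3 = 0.058864
P(M+2) = 3 × 0.3890^2 × 0.6110^1 = 0.277371
P(M+4) = 3 × 0.3890^1 × 0.6110^2 = 0.435666
P(M+6) = 0.6110^3 = 0.228099
The M+4 peak is largest (0.435666); scaling to 100 gives 13.51 : 63.67 : 100.00 : 52.36.

13.51 : 63.67 : 100.00 : 52.36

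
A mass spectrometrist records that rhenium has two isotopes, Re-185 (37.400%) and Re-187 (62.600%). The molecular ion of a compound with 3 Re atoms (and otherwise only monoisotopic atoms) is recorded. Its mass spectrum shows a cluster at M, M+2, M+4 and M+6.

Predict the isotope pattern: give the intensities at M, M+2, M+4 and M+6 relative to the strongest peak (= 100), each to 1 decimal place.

The 3 Re atoms are independent, so intensities follow the terms of (0.37400 + 0.62600)^3.
P(M) = 0.37400^3 = 0.052314
P(M+2) = 3 × 0.37400^2 × 0.62600^1 = 0.262687
P(M+4) = 3 × 0.37400^1 × 0.62600^2 = 0.439685
P(M+6) = 0.62600^3 = 0.245314
The M+4 peak is largest (0.439685); scaling to 100 gives 11.9 : 59.7 : 100.0 : 55.8.

11.9 : 59.7 : 100.0 : 55.8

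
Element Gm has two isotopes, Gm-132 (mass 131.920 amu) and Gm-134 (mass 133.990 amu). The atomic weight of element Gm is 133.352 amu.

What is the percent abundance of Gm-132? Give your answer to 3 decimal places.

30.821%

Writing the weighted mean with unknown fraction x of Gm-132:
131.920·x + 133.990·(1 − x) = 133.352
(131.920 − 133.990)·x = 133.352 − 133.990
x = -0.638 / -2.070 = 0.30821 → 30.821% Gm-132, 69.179% Gm-134.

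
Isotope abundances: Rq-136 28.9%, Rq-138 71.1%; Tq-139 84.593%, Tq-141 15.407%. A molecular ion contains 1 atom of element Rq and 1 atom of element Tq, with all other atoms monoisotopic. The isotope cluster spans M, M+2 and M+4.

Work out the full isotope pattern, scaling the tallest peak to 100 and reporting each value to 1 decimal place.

37.8 : 100.0 : 17.0

Element Rq pattern (n=1): 0.2890 : 0.7110
Element Tq pattern (n=1): 0.84593 : 0.15407
Convolve the two distributions (both contribute in 2-u steps):
  M: 0.2890×0.84593 = 0.244474
  M+2: 0.2890×0.15407 + 0.7110×0.84593 = 0.645982
  M+4: 0.7110×0.15407 = 0.109544
Scale to base peak (0.645982) = 100: 37.8 : 100.0 : 17.0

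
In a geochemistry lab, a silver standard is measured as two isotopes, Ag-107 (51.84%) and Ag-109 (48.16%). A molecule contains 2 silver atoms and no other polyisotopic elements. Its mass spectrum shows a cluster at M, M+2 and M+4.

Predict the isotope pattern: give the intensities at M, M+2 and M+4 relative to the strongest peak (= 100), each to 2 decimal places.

The 2 Ag atoms are independent, so intensities follow the terms of (0.5184 + 0.4816)^2.
P(M) = 0.5184^2 = 0.268739
P(M+2) = 2 × 0.5184^1 × 0.4816^1 = 0.499323
P(M+4) = 0.4816^2 = 0.231939
The M+2 peak is largest (0.499323); scaling to 100 gives 53.82 : 100.00 : 46.45.

53.82 : 100.00 : 46.45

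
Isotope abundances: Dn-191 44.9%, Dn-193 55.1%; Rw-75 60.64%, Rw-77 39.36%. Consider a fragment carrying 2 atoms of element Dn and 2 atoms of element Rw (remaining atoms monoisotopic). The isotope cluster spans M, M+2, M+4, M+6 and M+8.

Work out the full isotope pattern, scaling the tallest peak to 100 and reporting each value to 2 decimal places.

Element Dn pattern (n=2): 0.201601 : 0.494798 : 0.303601
Element Rw pattern (n=2): 0.36772096 : 0.47735808 : 0.15492096
Convolve the two distributions (both contribute in 2-u steps):
  M: 0.201601×0.36772096 = 0.074133
  M+2: 0.201601×0.47735808 + 0.494798×0.36772096 = 0.278183
  M+4: 0.201601×0.15492096 + 0.494798×0.47735808 + 0.303601×0.36772096 = 0.379068
  M+6: 0.494798×0.15492096 + 0.303601×0.47735808 = 0.221581
  M+8: 0.303601×0.15492096 = 0.047034
Scale to base peak (0.379068) = 100: 19.56 : 73.39 : 100.00 : 58.45 : 12.41

19.56 : 73.39 : 100.00 : 58.45 : 12.41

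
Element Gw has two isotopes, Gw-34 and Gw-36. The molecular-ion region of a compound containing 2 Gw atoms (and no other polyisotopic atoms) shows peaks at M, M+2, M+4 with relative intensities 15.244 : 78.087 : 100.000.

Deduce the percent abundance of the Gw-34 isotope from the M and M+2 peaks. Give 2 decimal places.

28.08%

Let p = fractional abundance of Gw-34. I(M+2)/I(M) = [C(2,1)·p^1·(1−p)] / p^2 = 2·(1−p)/p = 78.087/15.244 = 5.1225
(1−p)/p = 5.1225/2 = 2.5612  ⇒  p = 1/(1 + 2.5612) = 0.2808
Gw-34: 28.08%, Gw-36: 71.92%.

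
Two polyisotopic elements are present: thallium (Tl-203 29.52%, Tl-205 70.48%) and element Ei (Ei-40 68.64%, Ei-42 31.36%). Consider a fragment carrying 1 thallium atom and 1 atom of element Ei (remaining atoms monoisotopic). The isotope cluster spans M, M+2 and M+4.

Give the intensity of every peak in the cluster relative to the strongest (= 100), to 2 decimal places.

Thallium pattern (n=1): 0.2952 : 0.7048
Element Ei pattern (n=1): 0.6864 : 0.3136
Convolve the two distributions (both contribute in 2-u steps):
  M: 0.2952×0.6864 = 0.202625
  M+2: 0.2952×0.3136 + 0.7048×0.6864 = 0.576349
  M+4: 0.7048×0.3136 = 0.221025
Scale to base peak (0.576349) = 100: 35.16 : 100.00 : 38.35

35.16 : 100.00 : 38.35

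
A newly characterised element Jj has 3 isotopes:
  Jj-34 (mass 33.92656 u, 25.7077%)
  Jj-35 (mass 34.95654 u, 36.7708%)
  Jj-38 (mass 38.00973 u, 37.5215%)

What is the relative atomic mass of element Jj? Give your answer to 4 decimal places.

Ar = Σ fᵢ·mᵢ = 0.257077 × 33.92656 + 0.367708 × 34.95654 + 0.375215 × 38.00973
= 8.721738 + 12.853799 + 14.261821 = 35.837358 u

35.8374 u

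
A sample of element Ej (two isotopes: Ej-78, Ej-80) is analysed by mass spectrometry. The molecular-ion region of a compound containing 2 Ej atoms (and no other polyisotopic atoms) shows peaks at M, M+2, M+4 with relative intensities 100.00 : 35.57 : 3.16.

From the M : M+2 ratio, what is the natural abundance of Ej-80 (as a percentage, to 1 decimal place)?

15.1%

Write p for the Ej-78 fraction. I(M+2)/I(M) = [C(2,1)·p^1·(1−p)] / p^2 = 2·(1−p)/p = 35.57/100.00 = 0.3557
(1−p)/p = 0.3557/2 = 0.1779  ⇒  p = 1/(1 + 0.1779) = 0.8490
Ej-78: 84.9%, Ej-80: 15.1%.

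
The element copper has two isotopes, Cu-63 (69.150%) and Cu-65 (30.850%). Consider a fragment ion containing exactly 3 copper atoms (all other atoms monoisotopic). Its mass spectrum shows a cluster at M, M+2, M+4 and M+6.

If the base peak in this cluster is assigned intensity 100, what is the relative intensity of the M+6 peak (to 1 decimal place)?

6.6

(0.69150 + 0.30850)^3 gives M 0.3307, M+2 0.4425, M+4 0.1974, M+6 0.0294; the largest is M+2.
P(M+2) = C(3,1) × 0.69150^2 × 0.30850^1 = 3 × 0.47817225 × 0.3085 = 0.442548 (base)
P(M+6) = C(3,3) × 0.69150^0 × 0.30850^3 = 1 × 1.0000 × 0.02936064 = 0.029361
Relative intensity = 0.029361 / 0.442548 × 100 = 6.6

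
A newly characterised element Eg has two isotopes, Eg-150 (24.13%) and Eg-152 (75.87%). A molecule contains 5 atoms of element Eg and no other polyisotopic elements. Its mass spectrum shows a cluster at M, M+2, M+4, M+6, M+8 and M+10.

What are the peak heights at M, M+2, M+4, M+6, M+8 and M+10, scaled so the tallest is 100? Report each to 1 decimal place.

The 5 Eg atoms are independent, so intensities follow the terms of (0.2413 + 0.7587)^5.
P(M) = 0.2413^5 = 0.000818
P(M+2) = 5 × 0.2413^4 × 0.7587^1 = 0.012861
P(M+4) = 10 × 0.2413^3 × 0.7587^2 = 0.080875
P(M+6) = 10 × 0.2413^2 × 0.7587^3 = 0.254287
P(M+8) = 5 × 0.2413^1 × 0.7587^4 = 0.399768
P(M+10) = 0.7587^5 = 0.251391
The M+8 peak is largest (0.399768); scaling to 100 gives 0.2 : 3.2 : 20.2 : 63.6 : 100.0 : 62.9.

0.2 : 3.2 : 20.2 : 63.6 : 100.0 : 62.9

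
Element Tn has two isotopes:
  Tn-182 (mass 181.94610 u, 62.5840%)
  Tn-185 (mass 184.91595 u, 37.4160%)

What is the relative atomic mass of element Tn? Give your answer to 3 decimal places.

Average mass = Σ (abundance × isotope mass) = 0.625840 × 181.94610 + 0.374160 × 184.91595
= 113.869147 + 69.188152 = 183.057299 u

183.057 u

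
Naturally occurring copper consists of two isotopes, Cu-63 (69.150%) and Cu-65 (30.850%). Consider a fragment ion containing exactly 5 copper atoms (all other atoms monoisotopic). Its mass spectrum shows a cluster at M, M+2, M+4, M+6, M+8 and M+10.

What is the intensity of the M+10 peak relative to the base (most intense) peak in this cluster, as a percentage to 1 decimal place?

(0.69150 + 0.30850)^5 gives M 0.1581, M+2 0.3527, M+4 0.3147, M+6 0.1404, M+8 0.0313, M+10 0.0028; the largest is M+2.
P(M+2) = C(5,1) × 0.69150^4 × 0.30850^1 = 5 × 0.2286487 × 0.3085 = 0.352691 (base)
P(M+10) = C(5,5) × 0.69150^0 × 0.30850^5 = 1 × 1.0000 × 0.00279432 = 0.002794
Relative intensity = 0.002794 / 0.352691 × 100 = 0.8

0.8%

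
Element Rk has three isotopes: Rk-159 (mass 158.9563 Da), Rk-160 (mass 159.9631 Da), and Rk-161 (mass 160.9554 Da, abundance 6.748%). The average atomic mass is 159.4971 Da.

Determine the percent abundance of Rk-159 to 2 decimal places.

The remaining 93.252% is split between Rk-159 (fraction x) and Rk-160 (fraction 0.93252 − x).
Substituting: 158.9563x + 159.9631(0.93252 − x) = 148.635829608
(158.9563 − 159.9631)x = -0.532960404  ⇒  x = 0.52936, y = 0.40316
Rk-159: 52.94%, Rk-160: 40.32%.

52.94%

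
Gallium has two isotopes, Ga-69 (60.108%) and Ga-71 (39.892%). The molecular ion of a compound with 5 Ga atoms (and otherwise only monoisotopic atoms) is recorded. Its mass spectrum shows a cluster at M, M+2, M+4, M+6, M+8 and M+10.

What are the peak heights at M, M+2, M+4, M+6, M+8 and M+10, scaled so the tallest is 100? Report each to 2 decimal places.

Expanding (0.60108 + 0.39892)^5:
P(M) = 0.60108^5 = 0.078462
P(M+2) = 5 × 0.60108^4 × 0.39892^1 = 0.260366
P(M+4) = 10 × 0.60108^3 × 0.39892^2 = 0.345596
P(M+6) = 10 × 0.60108^2 × 0.39892^3 = 0.229362
P(M+8) = 5 × 0.60108^1 × 0.39892^4 = 0.076111
P(M+10) = 0.39892^5 = 0.010103
The M+4 peak is largest (0.345596); scaling to 100 gives 22.70 : 75.34 : 100.00 : 66.37 : 22.02 : 2.92.

22.70 : 75.34 : 100.00 : 66.37 : 22.02 : 2.92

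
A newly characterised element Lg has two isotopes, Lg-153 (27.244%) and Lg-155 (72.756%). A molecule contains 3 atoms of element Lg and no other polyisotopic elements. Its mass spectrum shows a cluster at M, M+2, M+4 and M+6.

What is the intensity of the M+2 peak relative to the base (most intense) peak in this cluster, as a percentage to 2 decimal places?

(0.27244 + 0.72756)^3 gives M 0.0202, M+2 0.1620, M+4 0.4326, M+6 0.3851; the largest is M+4.
P(M+4) = C(3,2) × 0.27244^1 × 0.72756^2 = 3 × 0.27244 × 0.52934355 = 0.432643 (base)
P(M+2) = C(3,1) × 0.27244^2 × 0.72756^1 = 3 × 0.07422355 × 0.72756 = 0.162006
Relative intensity = 0.162006 / 0.432643 × 100 = 37.45

37.45%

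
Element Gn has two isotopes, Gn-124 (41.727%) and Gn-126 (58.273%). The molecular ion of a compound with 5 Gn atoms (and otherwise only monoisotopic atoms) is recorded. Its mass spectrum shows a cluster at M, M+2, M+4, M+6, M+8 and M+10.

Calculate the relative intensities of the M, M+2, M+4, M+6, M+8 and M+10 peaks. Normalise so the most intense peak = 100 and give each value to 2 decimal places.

3.67 : 25.64 : 71.61 : 100.00 : 69.83 : 19.50

The 5 Gn atoms are independent, so intensities follow the terms of (0.41727 + 0.58273)^5.
P(M) = 0.41727^5 = 0.012650
P(M+2) = 5 × 0.41727^4 × 0.58273^1 = 0.088330
P(M+4) = 10 × 0.41727^3 × 0.58273^2 = 0.246710
P(M+6) = 10 × 0.41727^2 × 0.58273^3 = 0.344537
P(M+8) = 5 × 0.41727^1 × 0.58273^4 = 0.240578
P(M+10) = 0.58273^5 = 0.067195
The M+6 peak is largest (0.344537); scaling to 100 gives 3.67 : 25.64 : 71.61 : 100.00 : 69.83 : 19.50.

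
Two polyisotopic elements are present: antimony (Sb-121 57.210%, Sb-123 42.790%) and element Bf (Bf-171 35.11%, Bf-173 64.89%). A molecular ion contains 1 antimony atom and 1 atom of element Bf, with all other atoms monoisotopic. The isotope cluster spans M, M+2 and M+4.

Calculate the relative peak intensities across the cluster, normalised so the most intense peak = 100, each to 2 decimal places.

38.52 : 100.00 : 53.25

Antimony pattern (n=1): 0.5721 : 0.4279
Element Bf pattern (n=1): 0.3511 : 0.6489
Convolve the two distributions (both contribute in 2-u steps):
  M: 0.5721×0.3511 = 0.200864
  M+2: 0.5721×0.6489 + 0.4279×0.3511 = 0.521471
  M+4: 0.4279×0.6489 = 0.277664
Scale to base peak (0.521471) = 100: 38.52 : 100.00 : 53.25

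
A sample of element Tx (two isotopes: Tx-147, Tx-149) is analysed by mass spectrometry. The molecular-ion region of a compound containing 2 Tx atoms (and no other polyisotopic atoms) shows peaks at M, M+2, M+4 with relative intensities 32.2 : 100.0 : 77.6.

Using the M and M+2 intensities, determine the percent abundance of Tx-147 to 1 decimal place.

If p is the fraction of Tx that is Tx-147, then I(M+2)/I(M) = [C(2,1)·p^1·(1−p)] / p^2 = 2·(1−p)/p = 100.0/32.2 = 3.1056
(1−p)/p = 3.1056/2 = 1.5528  ⇒  p = 1/(1 + 1.5528) = 0.3917
Tx-147: 39.2%, Tx-149: 60.8%.

39.2%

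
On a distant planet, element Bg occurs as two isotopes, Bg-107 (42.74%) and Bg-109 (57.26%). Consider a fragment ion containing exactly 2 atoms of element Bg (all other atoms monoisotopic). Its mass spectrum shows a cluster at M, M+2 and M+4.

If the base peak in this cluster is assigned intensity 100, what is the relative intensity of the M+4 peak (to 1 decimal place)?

(0.4274 + 0.5726)^2 gives M 0.1827, M+2 0.4895, M+4 0.3279; the largest is M+2.
P(M+2) = C(2,1) × 0.4274^1 × 0.5726^1 = 2 × 0.4274 × 0.5726 = 0.489458 (base)
P(M+4) = C(2,2) × 0.4274^0 × 0.5726^2 = 1 × 1.0000 × 0.32787076 = 0.327871
Relative intensity = 0.327871 / 0.489458 × 100 = 67.0

67.0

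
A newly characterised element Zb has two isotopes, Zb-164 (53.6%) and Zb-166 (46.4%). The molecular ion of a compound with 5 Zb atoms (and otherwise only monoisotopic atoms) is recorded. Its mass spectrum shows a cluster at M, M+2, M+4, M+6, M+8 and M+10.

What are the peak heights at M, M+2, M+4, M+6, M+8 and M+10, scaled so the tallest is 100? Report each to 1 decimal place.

Each Zb atom is independently Zb-164 (p = 0.536) or Zb-166 (q = 0.464); the cluster is the binomial expansion (p + q)^5.
P(M) = 0.536^5 = 0.044241
P(M+2) = 5 × 0.536^4 × 0.464^1 = 0.191490
P(M+4) = 10 × 0.536^3 × 0.464^2 = 0.331536
P(M+6) = 10 × 0.536^2 × 0.464^3 = 0.287001
P(M+8) = 5 × 0.536^1 × 0.464^4 = 0.124224
P(M+10) = 0.464^5 = 0.021507
The M+4 peak is largest (0.331536); scaling to 100 gives 13.3 : 57.8 : 100.0 : 86.6 : 37.5 : 6.5.

13.3 : 57.8 : 100.0 : 86.6 : 37.5 : 6.5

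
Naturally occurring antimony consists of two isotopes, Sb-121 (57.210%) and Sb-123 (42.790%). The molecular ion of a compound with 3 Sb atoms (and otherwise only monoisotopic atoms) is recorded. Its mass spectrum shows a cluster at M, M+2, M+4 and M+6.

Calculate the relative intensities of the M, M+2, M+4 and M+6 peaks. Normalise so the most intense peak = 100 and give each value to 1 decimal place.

44.6 : 100.0 : 74.8 : 18.6

Expanding (0.57210 + 0.42790)^3:
P(M) = 0.57210^3 = 0.187247
P(M+2) = 3 × 0.57210^2 × 0.42790^1 = 0.420153
P(M+4) = 3 × 0.57210^1 × 0.42790^2 = 0.314252
P(M+6) = 0.42790^3 = 0.078348
The M+2 peak is largest (0.420153); scaling to 100 gives 44.6 : 100.0 : 74.8 : 18.6.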